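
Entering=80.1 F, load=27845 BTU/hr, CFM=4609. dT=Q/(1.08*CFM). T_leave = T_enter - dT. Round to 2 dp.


dT = 27845/(1.08*4609) = 5.5939
T_leave = 80.1 - 5.5939 = 74.51 F

74.51 F


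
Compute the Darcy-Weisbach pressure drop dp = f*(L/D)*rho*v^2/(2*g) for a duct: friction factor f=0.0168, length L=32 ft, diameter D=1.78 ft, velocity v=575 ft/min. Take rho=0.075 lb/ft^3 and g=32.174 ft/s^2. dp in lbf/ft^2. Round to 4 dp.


v_fps = 575/60 = 9.5833 ft/s
dp = 0.0168*(32/1.78)*0.075*9.5833^2/(2*32.174) = 0.0323 lbf/ft^2

0.0323 lbf/ft^2


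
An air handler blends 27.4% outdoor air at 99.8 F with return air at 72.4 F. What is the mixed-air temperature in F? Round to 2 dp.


T_mix = 72.4 + (27.4/100)*(99.8-72.4) = 79.91 F

79.91 F


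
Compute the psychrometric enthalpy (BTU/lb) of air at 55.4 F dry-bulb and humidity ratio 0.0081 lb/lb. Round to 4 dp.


h = 0.24*55.4 + 0.0081*(1061+0.444*55.4) = 22.0893 BTU/lb

22.0893 BTU/lb


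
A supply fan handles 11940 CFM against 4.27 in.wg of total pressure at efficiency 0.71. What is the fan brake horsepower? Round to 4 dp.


BHP = 11940 * 4.27 / (6356 * 0.71) = 11.2977 hp

11.2977 hp


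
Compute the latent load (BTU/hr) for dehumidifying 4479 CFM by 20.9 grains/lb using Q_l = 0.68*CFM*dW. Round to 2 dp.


Q = 0.68 * 4479 * 20.9 = 63655.55 BTU/hr

63655.55 BTU/hr


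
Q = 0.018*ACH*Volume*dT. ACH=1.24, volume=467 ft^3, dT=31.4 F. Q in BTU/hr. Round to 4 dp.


Q = 0.018 * 1.24 * 467 * 31.4 = 327.2960 BTU/hr

327.2960 BTU/hr


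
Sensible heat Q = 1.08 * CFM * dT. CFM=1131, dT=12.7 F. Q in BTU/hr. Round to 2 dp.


Q = 1.08 * 1131 * 12.7 = 15512.80 BTU/hr

15512.80 BTU/hr


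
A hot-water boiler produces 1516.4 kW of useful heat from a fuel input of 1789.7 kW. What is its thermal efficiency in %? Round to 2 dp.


eta = (1516.4/1789.7)*100 = 84.73 %

84.73 %


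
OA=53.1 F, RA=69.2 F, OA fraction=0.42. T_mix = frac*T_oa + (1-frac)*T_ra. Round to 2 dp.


T_mix = 0.42*53.1 + 0.58*69.2 = 62.44 F

62.44 F


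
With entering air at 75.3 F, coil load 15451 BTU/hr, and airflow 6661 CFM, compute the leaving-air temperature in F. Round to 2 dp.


dT = 15451/(1.08*6661) = 2.1478
T_leave = 75.3 - 2.1478 = 73.15 F

73.15 F


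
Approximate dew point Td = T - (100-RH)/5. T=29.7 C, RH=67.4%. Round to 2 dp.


Td = 29.7 - (100-67.4)/5 = 23.18 C

23.18 C


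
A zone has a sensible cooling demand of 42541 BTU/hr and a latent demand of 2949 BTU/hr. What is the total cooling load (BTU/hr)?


Qt = 42541 + 2949 = 45490 BTU/hr

45490 BTU/hr


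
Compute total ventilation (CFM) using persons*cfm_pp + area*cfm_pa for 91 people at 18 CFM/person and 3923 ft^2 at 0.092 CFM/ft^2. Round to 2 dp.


Total = 91*18 + 3923*0.092 = 1998.92 CFM

1998.92 CFM


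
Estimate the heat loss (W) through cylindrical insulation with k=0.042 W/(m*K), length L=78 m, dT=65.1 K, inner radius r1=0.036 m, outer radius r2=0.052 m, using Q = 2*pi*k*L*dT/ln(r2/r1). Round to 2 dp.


Q = 2*pi*0.042*78*65.1/ln(0.052/0.036) = 3644.03 W

3644.03 W


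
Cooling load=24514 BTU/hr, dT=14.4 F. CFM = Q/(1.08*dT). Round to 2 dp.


CFM = 24514 / (1.08 * 14.4) = 1576.26

1576.26 CFM


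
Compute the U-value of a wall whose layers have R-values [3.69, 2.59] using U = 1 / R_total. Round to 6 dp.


R_total = 3.69 + 2.59 = 6.28
U = 1/6.28 = 0.159236

0.159236


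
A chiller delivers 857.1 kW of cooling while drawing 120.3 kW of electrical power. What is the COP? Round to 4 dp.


COP = 857.1 / 120.3 = 7.1247

7.1247


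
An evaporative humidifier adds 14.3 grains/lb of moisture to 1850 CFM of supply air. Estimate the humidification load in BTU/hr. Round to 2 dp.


Q = 0.68 * 1850 * 14.3 = 17989.40 BTU/hr

17989.40 BTU/hr


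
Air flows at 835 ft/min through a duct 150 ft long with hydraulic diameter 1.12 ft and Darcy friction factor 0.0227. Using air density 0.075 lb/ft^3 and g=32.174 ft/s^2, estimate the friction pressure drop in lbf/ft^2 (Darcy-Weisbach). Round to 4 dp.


v_fps = 835/60 = 13.9167 ft/s
dp = 0.0227*(150/1.12)*0.075*13.9167^2/(2*32.174) = 0.6863 lbf/ft^2

0.6863 lbf/ft^2


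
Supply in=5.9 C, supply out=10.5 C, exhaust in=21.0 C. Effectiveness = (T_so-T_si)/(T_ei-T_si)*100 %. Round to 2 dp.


eff = (10.5-5.9)/(21.0-5.9)*100 = 30.46 %

30.46 %


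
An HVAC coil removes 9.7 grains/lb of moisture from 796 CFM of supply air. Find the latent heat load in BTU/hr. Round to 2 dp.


Q = 0.68 * 796 * 9.7 = 5250.42 BTU/hr

5250.42 BTU/hr


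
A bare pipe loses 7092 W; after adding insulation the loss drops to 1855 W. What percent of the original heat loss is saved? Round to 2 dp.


Savings = ((7092-1855)/7092)*100 = 73.84 %

73.84 %


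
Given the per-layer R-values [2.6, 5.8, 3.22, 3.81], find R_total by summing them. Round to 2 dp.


R_total = 2.6 + 5.8 + 3.22 + 3.81 = 15.43

15.43


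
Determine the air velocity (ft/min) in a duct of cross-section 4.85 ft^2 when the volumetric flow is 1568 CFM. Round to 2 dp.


V = 1568 / 4.85 = 323.30 ft/min

323.30 ft/min


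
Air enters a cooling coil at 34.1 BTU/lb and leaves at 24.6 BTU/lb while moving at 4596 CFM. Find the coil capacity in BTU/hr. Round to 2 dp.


Q = 4.5 * 4596 * (34.1 - 24.6) = 196479.00 BTU/hr

196479.00 BTU/hr


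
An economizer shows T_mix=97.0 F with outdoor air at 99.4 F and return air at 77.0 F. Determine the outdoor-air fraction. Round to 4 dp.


frac = (97.0 - 77.0) / (99.4 - 77.0) = 0.8929

0.8929


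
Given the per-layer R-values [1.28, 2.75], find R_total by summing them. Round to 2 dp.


R_total = 1.28 + 2.75 = 4.03

4.03


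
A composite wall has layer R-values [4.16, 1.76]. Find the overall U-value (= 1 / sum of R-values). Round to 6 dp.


R_total = 4.16 + 1.76 = 5.92
U = 1/5.92 = 0.168919

0.168919


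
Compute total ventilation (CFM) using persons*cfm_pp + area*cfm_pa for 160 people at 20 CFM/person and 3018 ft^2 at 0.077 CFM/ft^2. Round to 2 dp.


Total = 160*20 + 3018*0.077 = 3432.39 CFM

3432.39 CFM


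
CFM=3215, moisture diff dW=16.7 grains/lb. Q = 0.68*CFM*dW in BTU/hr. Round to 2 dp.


Q = 0.68 * 3215 * 16.7 = 36509.54 BTU/hr

36509.54 BTU/hr


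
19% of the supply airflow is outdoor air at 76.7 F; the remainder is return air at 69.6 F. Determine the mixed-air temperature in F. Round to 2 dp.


T_mix = 0.19*76.7 + 0.81*69.6 = 70.95 F

70.95 F


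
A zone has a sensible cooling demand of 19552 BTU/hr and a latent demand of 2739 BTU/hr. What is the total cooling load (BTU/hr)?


Qt = 19552 + 2739 = 22291 BTU/hr

22291 BTU/hr


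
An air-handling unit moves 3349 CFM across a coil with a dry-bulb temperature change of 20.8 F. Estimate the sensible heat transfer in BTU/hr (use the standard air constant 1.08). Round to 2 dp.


Q = 1.08 * 3349 * 20.8 = 75231.94 BTU/hr

75231.94 BTU/hr


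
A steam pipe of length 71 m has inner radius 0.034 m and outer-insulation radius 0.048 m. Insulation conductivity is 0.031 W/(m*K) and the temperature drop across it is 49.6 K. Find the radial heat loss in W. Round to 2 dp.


Q = 2*pi*0.031*71*49.6/ln(0.048/0.034) = 1989.13 W

1989.13 W


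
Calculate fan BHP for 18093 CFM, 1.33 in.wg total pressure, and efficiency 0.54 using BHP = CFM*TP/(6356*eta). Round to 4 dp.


BHP = 18093 * 1.33 / (6356 * 0.54) = 7.0111 hp

7.0111 hp


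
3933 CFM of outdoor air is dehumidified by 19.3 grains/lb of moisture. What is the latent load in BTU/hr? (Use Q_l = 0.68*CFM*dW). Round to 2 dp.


Q = 0.68 * 3933 * 19.3 = 51616.69 BTU/hr

51616.69 BTU/hr


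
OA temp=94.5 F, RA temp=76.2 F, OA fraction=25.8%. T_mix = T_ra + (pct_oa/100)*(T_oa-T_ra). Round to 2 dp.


T_mix = 76.2 + (25.8/100)*(94.5-76.2) = 80.92 F

80.92 F


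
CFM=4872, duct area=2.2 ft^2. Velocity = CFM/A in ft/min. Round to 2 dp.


V = 4872 / 2.2 = 2214.55 ft/min

2214.55 ft/min


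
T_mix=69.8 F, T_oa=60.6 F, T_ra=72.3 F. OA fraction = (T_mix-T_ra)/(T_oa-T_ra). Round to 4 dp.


frac = (69.8 - 72.3) / (60.6 - 72.3) = 0.2137

0.2137


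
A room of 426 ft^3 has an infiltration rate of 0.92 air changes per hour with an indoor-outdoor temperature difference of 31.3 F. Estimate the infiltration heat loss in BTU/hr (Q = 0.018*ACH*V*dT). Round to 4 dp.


Q = 0.018 * 0.92 * 426 * 31.3 = 220.8077 BTU/hr

220.8077 BTU/hr


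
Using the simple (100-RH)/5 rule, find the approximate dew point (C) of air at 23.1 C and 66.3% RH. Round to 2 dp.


Td = 23.1 - (100-66.3)/5 = 16.36 C

16.36 C


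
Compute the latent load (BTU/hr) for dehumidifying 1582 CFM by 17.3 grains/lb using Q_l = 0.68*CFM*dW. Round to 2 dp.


Q = 0.68 * 1582 * 17.3 = 18610.65 BTU/hr

18610.65 BTU/hr


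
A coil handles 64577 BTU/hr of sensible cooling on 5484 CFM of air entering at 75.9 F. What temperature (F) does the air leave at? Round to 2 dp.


dT = 64577/(1.08*5484) = 10.9033
T_leave = 75.9 - 10.9033 = 65.00 F

65.00 F


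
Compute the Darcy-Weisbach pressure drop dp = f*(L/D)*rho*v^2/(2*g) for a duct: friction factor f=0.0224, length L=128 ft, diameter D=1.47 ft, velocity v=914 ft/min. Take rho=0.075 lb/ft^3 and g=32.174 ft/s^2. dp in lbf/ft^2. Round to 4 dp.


v_fps = 914/60 = 15.2333 ft/s
dp = 0.0224*(128/1.47)*0.075*15.2333^2/(2*32.174) = 0.5275 lbf/ft^2

0.5275 lbf/ft^2


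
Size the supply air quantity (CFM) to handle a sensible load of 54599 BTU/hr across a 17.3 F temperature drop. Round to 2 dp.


CFM = 54599 / (1.08 * 17.3) = 2922.23

2922.23 CFM


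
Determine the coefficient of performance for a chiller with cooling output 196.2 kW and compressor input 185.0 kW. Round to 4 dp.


COP = 196.2 / 185.0 = 1.0605

1.0605


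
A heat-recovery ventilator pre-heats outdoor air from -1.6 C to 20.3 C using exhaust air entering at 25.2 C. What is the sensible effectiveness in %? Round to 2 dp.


eff = (20.3-(-1.6))/(25.2-(-1.6))*100 = 81.72 %

81.72 %


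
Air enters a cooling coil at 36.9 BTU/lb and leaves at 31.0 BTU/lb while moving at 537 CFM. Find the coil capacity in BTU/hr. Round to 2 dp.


Q = 4.5 * 537 * (36.9 - 31.0) = 14257.35 BTU/hr

14257.35 BTU/hr


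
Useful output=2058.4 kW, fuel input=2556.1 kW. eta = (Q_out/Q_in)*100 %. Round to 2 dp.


eta = (2058.4/2556.1)*100 = 80.53 %

80.53 %


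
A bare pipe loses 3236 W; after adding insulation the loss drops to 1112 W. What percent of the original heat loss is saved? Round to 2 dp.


Savings = ((3236-1112)/3236)*100 = 65.64 %

65.64 %


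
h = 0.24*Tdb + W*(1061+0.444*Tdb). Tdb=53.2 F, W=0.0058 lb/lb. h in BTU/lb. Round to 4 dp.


h = 0.24*53.2 + 0.0058*(1061+0.444*53.2) = 19.0588 BTU/lb

19.0588 BTU/lb


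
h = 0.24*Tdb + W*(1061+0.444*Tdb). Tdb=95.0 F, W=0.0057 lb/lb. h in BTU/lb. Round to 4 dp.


h = 0.24*95.0 + 0.0057*(1061+0.444*95.0) = 29.0881 BTU/lb

29.0881 BTU/lb


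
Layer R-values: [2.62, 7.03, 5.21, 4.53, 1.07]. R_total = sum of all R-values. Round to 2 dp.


R_total = 2.62 + 7.03 + 5.21 + 4.53 + 1.07 = 20.46

20.46


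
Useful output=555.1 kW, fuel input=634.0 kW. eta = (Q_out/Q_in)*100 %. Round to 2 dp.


eta = (555.1/634.0)*100 = 87.56 %

87.56 %


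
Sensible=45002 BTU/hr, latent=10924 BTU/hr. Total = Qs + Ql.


Qt = 45002 + 10924 = 55926 BTU/hr

55926 BTU/hr


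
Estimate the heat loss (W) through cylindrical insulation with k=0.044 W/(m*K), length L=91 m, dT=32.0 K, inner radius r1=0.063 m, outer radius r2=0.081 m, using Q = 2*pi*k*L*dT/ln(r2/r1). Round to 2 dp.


Q = 2*pi*0.044*91*32.0/ln(0.081/0.063) = 3203.37 W

3203.37 W


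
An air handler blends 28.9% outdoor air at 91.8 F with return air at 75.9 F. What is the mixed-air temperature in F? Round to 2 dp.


T_mix = 75.9 + (28.9/100)*(91.8-75.9) = 80.50 F

80.50 F


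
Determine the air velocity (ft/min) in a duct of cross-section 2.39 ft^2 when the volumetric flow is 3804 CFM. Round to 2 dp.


V = 3804 / 2.39 = 1591.63 ft/min

1591.63 ft/min


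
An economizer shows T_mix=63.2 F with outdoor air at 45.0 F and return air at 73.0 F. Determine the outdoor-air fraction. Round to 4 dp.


frac = (63.2 - 73.0) / (45.0 - 73.0) = 0.3500

0.3500


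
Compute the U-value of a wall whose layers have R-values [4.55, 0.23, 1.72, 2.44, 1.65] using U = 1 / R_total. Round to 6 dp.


R_total = 4.55 + 0.23 + 1.72 + 2.44 + 1.65 = 10.59
U = 1/10.59 = 0.094429

0.094429


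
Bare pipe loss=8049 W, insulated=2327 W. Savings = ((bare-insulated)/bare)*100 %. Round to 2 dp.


Savings = ((8049-2327)/8049)*100 = 71.09 %

71.09 %


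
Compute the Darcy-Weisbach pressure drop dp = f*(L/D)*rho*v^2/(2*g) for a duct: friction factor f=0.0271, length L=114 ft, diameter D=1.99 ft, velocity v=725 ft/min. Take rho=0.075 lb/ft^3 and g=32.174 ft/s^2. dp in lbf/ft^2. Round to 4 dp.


v_fps = 725/60 = 12.0833 ft/s
dp = 0.0271*(114/1.99)*0.075*12.0833^2/(2*32.174) = 0.2642 lbf/ft^2

0.2642 lbf/ft^2


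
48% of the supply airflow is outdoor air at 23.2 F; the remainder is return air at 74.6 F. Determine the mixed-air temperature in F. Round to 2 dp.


T_mix = 0.48*23.2 + 0.52*74.6 = 49.93 F

49.93 F


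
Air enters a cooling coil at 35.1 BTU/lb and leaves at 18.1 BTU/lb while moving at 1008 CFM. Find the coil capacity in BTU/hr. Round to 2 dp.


Q = 4.5 * 1008 * (35.1 - 18.1) = 77112.00 BTU/hr

77112.00 BTU/hr


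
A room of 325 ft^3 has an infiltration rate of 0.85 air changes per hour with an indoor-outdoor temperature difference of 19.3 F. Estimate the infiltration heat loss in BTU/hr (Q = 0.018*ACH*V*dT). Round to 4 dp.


Q = 0.018 * 0.85 * 325 * 19.3 = 95.9693 BTU/hr

95.9693 BTU/hr


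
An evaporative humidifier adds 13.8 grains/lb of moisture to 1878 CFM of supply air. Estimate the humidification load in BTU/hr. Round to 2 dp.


Q = 0.68 * 1878 * 13.8 = 17623.15 BTU/hr

17623.15 BTU/hr


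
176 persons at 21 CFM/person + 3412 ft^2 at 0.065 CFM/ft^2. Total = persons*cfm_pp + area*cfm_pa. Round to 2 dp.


Total = 176*21 + 3412*0.065 = 3917.78 CFM

3917.78 CFM


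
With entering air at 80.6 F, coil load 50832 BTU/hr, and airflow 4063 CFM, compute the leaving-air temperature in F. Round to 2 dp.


dT = 50832/(1.08*4063) = 11.5842
T_leave = 80.6 - 11.5842 = 69.02 F

69.02 F


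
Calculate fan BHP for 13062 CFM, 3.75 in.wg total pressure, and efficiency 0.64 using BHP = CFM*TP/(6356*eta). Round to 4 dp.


BHP = 13062 * 3.75 / (6356 * 0.64) = 12.0414 hp

12.0414 hp


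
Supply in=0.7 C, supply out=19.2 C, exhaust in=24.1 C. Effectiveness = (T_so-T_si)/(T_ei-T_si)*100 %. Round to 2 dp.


eff = (19.2-0.7)/(24.1-0.7)*100 = 79.06 %

79.06 %


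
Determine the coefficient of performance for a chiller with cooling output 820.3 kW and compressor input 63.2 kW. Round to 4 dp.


COP = 820.3 / 63.2 = 12.9794

12.9794


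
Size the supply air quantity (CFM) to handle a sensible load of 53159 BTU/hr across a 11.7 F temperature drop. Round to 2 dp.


CFM = 53159 / (1.08 * 11.7) = 4206.95

4206.95 CFM


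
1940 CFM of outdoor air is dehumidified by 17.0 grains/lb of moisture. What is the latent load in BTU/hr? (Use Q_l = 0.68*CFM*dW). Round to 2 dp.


Q = 0.68 * 1940 * 17.0 = 22426.40 BTU/hr

22426.40 BTU/hr


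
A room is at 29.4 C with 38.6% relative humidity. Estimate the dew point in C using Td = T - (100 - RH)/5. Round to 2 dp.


Td = 29.4 - (100-38.6)/5 = 17.12 C

17.12 C


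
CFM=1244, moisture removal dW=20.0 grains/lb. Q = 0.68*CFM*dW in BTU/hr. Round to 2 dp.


Q = 0.68 * 1244 * 20.0 = 16918.40 BTU/hr

16918.40 BTU/hr


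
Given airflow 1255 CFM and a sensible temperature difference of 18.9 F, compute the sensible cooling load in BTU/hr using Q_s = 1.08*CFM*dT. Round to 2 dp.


Q = 1.08 * 1255 * 18.9 = 25617.06 BTU/hr

25617.06 BTU/hr


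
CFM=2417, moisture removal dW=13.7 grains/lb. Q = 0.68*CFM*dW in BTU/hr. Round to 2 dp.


Q = 0.68 * 2417 * 13.7 = 22516.77 BTU/hr

22516.77 BTU/hr


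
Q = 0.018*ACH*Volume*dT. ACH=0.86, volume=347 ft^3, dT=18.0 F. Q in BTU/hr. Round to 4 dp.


Q = 0.018 * 0.86 * 347 * 18.0 = 96.6881 BTU/hr

96.6881 BTU/hr


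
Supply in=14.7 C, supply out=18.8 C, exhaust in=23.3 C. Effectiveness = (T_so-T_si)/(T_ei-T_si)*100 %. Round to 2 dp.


eff = (18.8-14.7)/(23.3-14.7)*100 = 47.67 %

47.67 %


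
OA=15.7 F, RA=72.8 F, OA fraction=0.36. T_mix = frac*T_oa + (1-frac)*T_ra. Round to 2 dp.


T_mix = 0.36*15.7 + 0.64*72.8 = 52.24 F

52.24 F


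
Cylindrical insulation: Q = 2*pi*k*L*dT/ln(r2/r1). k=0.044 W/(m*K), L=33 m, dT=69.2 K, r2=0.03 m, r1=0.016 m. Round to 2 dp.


Q = 2*pi*0.044*33*69.2/ln(0.03/0.016) = 1004.32 W

1004.32 W


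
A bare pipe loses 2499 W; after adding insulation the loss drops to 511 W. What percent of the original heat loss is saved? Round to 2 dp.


Savings = ((2499-511)/2499)*100 = 79.55 %

79.55 %


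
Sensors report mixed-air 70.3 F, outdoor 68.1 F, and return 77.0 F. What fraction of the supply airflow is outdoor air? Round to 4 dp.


frac = (70.3 - 77.0) / (68.1 - 77.0) = 0.7528

0.7528


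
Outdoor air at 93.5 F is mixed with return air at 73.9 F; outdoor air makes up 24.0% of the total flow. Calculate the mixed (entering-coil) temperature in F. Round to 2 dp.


T_mix = 73.9 + (24.0/100)*(93.5-73.9) = 78.60 F

78.60 F


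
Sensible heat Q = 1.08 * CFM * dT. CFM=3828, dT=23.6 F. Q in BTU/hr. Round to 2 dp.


Q = 1.08 * 3828 * 23.6 = 97568.06 BTU/hr

97568.06 BTU/hr


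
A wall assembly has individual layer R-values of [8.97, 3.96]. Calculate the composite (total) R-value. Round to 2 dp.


R_total = 8.97 + 3.96 = 12.93

12.93


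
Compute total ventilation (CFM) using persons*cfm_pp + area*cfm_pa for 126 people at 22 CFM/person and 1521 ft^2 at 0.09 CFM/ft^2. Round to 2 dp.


Total = 126*22 + 1521*0.09 = 2908.89 CFM

2908.89 CFM


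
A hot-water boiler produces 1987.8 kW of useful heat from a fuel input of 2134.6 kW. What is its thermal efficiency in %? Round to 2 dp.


eta = (1987.8/2134.6)*100 = 93.12 %

93.12 %


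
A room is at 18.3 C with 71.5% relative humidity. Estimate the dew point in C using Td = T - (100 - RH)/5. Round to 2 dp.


Td = 18.3 - (100-71.5)/5 = 12.60 C

12.60 C


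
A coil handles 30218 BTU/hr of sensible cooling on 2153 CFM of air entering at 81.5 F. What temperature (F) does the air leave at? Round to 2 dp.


dT = 30218/(1.08*2153) = 12.9956
T_leave = 81.5 - 12.9956 = 68.50 F

68.50 F


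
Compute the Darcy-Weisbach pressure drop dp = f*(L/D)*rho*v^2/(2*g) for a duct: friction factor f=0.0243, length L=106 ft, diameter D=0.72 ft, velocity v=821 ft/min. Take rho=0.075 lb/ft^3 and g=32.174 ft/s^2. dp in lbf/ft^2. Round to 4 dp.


v_fps = 821/60 = 13.6833 ft/s
dp = 0.0243*(106/0.72)*0.075*13.6833^2/(2*32.174) = 0.7807 lbf/ft^2

0.7807 lbf/ft^2


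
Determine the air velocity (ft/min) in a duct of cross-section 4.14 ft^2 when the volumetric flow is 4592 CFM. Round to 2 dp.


V = 4592 / 4.14 = 1109.18 ft/min

1109.18 ft/min


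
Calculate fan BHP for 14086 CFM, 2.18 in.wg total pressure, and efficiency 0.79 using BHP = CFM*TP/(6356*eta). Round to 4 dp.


BHP = 14086 * 2.18 / (6356 * 0.79) = 6.1155 hp

6.1155 hp


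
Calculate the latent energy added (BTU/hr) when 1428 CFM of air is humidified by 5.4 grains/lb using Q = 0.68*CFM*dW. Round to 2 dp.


Q = 0.68 * 1428 * 5.4 = 5243.62 BTU/hr

5243.62 BTU/hr


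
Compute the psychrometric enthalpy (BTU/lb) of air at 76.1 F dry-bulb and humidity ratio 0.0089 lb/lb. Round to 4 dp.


h = 0.24*76.1 + 0.0089*(1061+0.444*76.1) = 28.0076 BTU/lb

28.0076 BTU/lb


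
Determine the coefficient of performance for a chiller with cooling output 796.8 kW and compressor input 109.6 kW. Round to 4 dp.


COP = 796.8 / 109.6 = 7.2701

7.2701


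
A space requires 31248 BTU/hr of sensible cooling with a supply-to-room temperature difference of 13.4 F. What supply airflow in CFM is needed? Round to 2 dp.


CFM = 31248 / (1.08 * 13.4) = 2159.20

2159.20 CFM


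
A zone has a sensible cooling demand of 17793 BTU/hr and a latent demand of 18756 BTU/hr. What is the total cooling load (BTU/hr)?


Qt = 17793 + 18756 = 36549 BTU/hr

36549 BTU/hr


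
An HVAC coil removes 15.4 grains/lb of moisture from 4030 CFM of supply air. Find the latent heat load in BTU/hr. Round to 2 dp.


Q = 0.68 * 4030 * 15.4 = 42202.16 BTU/hr

42202.16 BTU/hr


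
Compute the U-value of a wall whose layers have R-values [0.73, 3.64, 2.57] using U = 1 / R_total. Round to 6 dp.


R_total = 0.73 + 3.64 + 2.57 = 6.94
U = 1/6.94 = 0.144092

0.144092


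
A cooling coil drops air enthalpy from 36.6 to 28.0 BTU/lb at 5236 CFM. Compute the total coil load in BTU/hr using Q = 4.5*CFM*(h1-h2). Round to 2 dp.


Q = 4.5 * 5236 * (36.6 - 28.0) = 202633.20 BTU/hr

202633.20 BTU/hr


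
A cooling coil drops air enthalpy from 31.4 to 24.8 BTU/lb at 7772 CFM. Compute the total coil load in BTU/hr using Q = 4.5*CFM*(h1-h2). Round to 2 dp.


Q = 4.5 * 7772 * (31.4 - 24.8) = 230828.40 BTU/hr

230828.40 BTU/hr


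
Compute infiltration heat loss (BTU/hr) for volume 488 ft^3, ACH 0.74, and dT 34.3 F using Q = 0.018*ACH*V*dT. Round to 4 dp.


Q = 0.018 * 0.74 * 488 * 34.3 = 222.9555 BTU/hr

222.9555 BTU/hr


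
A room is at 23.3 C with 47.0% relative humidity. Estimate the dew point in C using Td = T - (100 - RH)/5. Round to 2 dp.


Td = 23.3 - (100-47.0)/5 = 12.70 C

12.70 C


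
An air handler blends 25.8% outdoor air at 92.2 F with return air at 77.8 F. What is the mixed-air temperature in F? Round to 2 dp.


T_mix = 77.8 + (25.8/100)*(92.2-77.8) = 81.52 F

81.52 F


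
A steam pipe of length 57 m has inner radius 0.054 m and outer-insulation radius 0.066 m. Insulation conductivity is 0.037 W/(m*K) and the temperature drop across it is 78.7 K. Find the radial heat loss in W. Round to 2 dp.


Q = 2*pi*0.037*57*78.7/ln(0.066/0.054) = 5196.93 W

5196.93 W


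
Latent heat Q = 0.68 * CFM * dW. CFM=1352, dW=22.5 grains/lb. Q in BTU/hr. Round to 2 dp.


Q = 0.68 * 1352 * 22.5 = 20685.60 BTU/hr

20685.60 BTU/hr


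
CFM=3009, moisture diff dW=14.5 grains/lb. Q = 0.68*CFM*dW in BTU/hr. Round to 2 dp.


Q = 0.68 * 3009 * 14.5 = 29668.74 BTU/hr

29668.74 BTU/hr


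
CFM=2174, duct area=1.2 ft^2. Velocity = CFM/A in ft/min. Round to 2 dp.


V = 2174 / 1.2 = 1811.67 ft/min

1811.67 ft/min


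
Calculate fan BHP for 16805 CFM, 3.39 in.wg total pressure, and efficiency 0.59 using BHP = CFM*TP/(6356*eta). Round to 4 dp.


BHP = 16805 * 3.39 / (6356 * 0.59) = 15.1916 hp

15.1916 hp


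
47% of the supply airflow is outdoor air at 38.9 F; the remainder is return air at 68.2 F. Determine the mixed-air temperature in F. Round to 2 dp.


T_mix = 0.47*38.9 + 0.53*68.2 = 54.43 F

54.43 F


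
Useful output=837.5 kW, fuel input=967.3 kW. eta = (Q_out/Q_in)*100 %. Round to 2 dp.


eta = (837.5/967.3)*100 = 86.58 %

86.58 %


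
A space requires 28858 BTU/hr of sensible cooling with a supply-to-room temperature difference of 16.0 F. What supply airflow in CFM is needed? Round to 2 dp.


CFM = 28858 / (1.08 * 16.0) = 1670.02

1670.02 CFM


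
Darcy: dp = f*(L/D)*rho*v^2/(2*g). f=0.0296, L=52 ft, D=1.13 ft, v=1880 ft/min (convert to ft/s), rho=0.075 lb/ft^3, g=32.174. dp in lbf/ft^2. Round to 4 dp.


v_fps = 1880/60 = 31.3333 ft/s
dp = 0.0296*(52/1.13)*0.075*31.3333^2/(2*32.174) = 1.5587 lbf/ft^2

1.5587 lbf/ft^2


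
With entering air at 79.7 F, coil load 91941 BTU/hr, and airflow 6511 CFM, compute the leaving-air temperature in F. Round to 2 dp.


dT = 91941/(1.08*6511) = 13.0749
T_leave = 79.7 - 13.0749 = 66.63 F

66.63 F


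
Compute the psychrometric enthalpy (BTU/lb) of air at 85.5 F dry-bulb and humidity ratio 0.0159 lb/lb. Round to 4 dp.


h = 0.24*85.5 + 0.0159*(1061+0.444*85.5) = 37.9935 BTU/lb

37.9935 BTU/lb


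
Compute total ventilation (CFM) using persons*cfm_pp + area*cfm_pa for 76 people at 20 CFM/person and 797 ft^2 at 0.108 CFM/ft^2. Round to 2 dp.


Total = 76*20 + 797*0.108 = 1606.08 CFM

1606.08 CFM


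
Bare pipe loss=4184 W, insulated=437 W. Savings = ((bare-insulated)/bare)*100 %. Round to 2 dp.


Savings = ((4184-437)/4184)*100 = 89.56 %

89.56 %


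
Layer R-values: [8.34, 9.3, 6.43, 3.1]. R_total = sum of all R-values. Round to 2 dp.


R_total = 8.34 + 9.3 + 6.43 + 3.1 = 27.17

27.17


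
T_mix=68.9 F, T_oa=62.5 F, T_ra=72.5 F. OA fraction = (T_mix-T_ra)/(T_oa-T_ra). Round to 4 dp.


frac = (68.9 - 72.5) / (62.5 - 72.5) = 0.3600

0.3600


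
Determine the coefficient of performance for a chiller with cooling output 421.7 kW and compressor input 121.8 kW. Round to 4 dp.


COP = 421.7 / 121.8 = 3.4622

3.4622


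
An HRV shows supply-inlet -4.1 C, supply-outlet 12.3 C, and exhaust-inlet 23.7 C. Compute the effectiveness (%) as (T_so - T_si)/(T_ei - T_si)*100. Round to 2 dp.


eff = (12.3-(-4.1))/(23.7-(-4.1))*100 = 58.99 %

58.99 %


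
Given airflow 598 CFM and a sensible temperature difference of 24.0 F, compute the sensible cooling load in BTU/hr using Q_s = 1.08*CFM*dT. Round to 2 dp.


Q = 1.08 * 598 * 24.0 = 15500.16 BTU/hr

15500.16 BTU/hr


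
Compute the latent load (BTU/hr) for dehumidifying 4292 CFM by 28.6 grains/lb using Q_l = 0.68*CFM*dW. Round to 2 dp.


Q = 0.68 * 4292 * 28.6 = 83470.82 BTU/hr

83470.82 BTU/hr


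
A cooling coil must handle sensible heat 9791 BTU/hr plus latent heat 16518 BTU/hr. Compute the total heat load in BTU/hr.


Qt = 9791 + 16518 = 26309 BTU/hr

26309 BTU/hr


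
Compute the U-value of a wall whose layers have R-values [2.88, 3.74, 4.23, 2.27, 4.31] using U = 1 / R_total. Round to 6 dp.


R_total = 2.88 + 3.74 + 4.23 + 2.27 + 4.31 = 17.43
U = 1/17.43 = 0.057372

0.057372


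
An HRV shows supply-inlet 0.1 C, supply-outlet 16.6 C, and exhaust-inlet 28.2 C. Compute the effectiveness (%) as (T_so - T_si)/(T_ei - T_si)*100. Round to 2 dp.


eff = (16.6-0.1)/(28.2-0.1)*100 = 58.72 %

58.72 %


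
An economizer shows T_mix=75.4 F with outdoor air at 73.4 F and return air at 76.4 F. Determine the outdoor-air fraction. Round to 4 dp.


frac = (75.4 - 76.4) / (73.4 - 76.4) = 0.3333

0.3333


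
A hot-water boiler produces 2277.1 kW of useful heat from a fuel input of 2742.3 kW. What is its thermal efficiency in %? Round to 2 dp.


eta = (2277.1/2742.3)*100 = 83.04 %

83.04 %


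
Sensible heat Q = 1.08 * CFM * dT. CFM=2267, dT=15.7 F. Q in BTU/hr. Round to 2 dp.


Q = 1.08 * 2267 * 15.7 = 38439.25 BTU/hr

38439.25 BTU/hr


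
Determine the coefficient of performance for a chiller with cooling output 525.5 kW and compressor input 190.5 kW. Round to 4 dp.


COP = 525.5 / 190.5 = 2.7585

2.7585


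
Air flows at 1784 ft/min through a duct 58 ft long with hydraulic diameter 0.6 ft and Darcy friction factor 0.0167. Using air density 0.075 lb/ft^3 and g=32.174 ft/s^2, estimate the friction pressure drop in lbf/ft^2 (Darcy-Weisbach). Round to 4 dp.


v_fps = 1784/60 = 29.7333 ft/s
dp = 0.0167*(58/0.6)*0.075*29.7333^2/(2*32.174) = 1.6634 lbf/ft^2

1.6634 lbf/ft^2


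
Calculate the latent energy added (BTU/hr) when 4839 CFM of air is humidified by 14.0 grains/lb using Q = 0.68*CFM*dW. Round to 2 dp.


Q = 0.68 * 4839 * 14.0 = 46067.28 BTU/hr

46067.28 BTU/hr


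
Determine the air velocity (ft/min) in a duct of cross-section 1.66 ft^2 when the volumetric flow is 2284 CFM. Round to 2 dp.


V = 2284 / 1.66 = 1375.90 ft/min

1375.90 ft/min


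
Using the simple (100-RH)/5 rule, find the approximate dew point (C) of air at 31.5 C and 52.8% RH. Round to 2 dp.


Td = 31.5 - (100-52.8)/5 = 22.06 C

22.06 C


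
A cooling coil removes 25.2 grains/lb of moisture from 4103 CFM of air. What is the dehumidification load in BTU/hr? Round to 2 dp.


Q = 0.68 * 4103 * 25.2 = 70309.01 BTU/hr

70309.01 BTU/hr


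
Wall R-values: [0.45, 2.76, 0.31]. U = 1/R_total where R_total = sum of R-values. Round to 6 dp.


R_total = 0.45 + 2.76 + 0.31 = 3.52
U = 1/3.52 = 0.284091

0.284091


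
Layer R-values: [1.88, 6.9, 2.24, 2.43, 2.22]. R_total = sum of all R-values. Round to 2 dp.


R_total = 1.88 + 6.9 + 2.24 + 2.43 + 2.22 = 15.67

15.67


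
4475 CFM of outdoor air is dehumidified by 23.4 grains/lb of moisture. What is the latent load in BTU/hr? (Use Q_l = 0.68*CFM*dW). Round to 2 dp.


Q = 0.68 * 4475 * 23.4 = 71206.20 BTU/hr

71206.20 BTU/hr


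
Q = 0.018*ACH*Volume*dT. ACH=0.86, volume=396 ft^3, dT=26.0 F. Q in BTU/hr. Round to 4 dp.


Q = 0.018 * 0.86 * 396 * 26.0 = 159.3821 BTU/hr

159.3821 BTU/hr


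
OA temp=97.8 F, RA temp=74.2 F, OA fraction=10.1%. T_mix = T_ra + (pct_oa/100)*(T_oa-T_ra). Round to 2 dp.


T_mix = 74.2 + (10.1/100)*(97.8-74.2) = 76.58 F

76.58 F


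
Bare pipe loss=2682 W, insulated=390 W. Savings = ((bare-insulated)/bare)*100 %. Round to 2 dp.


Savings = ((2682-390)/2682)*100 = 85.46 %

85.46 %


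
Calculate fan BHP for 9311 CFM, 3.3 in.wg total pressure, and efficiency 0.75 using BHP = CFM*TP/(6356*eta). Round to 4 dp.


BHP = 9311 * 3.3 / (6356 * 0.75) = 6.4456 hp

6.4456 hp


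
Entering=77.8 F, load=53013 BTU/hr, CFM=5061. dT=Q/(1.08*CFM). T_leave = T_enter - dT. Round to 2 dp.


dT = 53013/(1.08*5061) = 9.6989
T_leave = 77.8 - 9.6989 = 68.10 F

68.10 F


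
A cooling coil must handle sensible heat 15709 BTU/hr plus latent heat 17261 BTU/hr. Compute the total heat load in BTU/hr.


Qt = 15709 + 17261 = 32970 BTU/hr

32970 BTU/hr


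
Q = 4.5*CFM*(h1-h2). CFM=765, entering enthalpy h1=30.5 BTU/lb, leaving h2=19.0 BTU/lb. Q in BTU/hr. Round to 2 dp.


Q = 4.5 * 765 * (30.5 - 19.0) = 39588.75 BTU/hr

39588.75 BTU/hr


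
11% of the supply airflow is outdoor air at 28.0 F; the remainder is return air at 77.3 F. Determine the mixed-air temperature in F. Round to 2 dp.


T_mix = 0.11*28.0 + 0.89*77.3 = 71.88 F

71.88 F


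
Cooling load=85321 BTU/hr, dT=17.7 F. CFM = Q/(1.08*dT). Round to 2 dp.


CFM = 85321 / (1.08 * 17.7) = 4463.33

4463.33 CFM


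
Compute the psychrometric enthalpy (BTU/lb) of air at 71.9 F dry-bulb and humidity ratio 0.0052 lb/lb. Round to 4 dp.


h = 0.24*71.9 + 0.0052*(1061+0.444*71.9) = 22.9392 BTU/lb

22.9392 BTU/lb


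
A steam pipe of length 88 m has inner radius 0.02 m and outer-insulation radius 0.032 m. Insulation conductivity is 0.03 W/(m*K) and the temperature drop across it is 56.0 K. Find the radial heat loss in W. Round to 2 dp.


Q = 2*pi*0.03*88*56.0/ln(0.032/0.02) = 1976.38 W

1976.38 W


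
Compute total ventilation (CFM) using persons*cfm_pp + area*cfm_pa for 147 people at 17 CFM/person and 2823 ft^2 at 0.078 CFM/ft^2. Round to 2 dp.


Total = 147*17 + 2823*0.078 = 2719.19 CFM

2719.19 CFM


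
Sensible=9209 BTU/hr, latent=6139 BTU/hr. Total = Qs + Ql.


Qt = 9209 + 6139 = 15348 BTU/hr

15348 BTU/hr


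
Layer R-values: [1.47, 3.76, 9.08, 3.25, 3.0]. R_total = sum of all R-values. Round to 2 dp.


R_total = 1.47 + 3.76 + 9.08 + 3.25 + 3.0 = 20.56

20.56


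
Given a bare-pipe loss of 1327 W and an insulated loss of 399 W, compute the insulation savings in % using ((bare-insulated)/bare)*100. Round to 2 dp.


Savings = ((1327-399)/1327)*100 = 69.93 %

69.93 %


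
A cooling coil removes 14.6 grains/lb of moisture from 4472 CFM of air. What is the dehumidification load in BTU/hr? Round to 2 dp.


Q = 0.68 * 4472 * 14.6 = 44398.02 BTU/hr

44398.02 BTU/hr


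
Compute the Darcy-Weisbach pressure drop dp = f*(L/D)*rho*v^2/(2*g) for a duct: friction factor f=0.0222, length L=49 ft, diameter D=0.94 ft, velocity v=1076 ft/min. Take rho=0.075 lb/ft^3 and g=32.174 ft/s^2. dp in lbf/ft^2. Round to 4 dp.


v_fps = 1076/60 = 17.9333 ft/s
dp = 0.0222*(49/0.94)*0.075*17.9333^2/(2*32.174) = 0.4338 lbf/ft^2

0.4338 lbf/ft^2


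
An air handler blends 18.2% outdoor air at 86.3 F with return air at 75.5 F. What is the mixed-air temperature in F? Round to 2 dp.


T_mix = 75.5 + (18.2/100)*(86.3-75.5) = 77.47 F

77.47 F


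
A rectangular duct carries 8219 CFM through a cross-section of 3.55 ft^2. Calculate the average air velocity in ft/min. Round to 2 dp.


V = 8219 / 3.55 = 2315.21 ft/min

2315.21 ft/min


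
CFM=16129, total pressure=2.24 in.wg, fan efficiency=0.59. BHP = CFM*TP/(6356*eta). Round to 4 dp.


BHP = 16129 * 2.24 / (6356 * 0.59) = 9.6343 hp

9.6343 hp


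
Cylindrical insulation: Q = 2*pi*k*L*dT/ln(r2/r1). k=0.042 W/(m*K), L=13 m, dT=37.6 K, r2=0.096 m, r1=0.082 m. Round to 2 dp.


Q = 2*pi*0.042*13*37.6/ln(0.096/0.082) = 818.32 W

818.32 W


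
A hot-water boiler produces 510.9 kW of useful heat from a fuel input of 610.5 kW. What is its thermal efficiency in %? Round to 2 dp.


eta = (510.9/610.5)*100 = 83.69 %

83.69 %


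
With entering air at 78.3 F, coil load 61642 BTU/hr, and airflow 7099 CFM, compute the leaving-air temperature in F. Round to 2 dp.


dT = 61642/(1.08*7099) = 8.0400
T_leave = 78.3 - 8.0400 = 70.26 F

70.26 F


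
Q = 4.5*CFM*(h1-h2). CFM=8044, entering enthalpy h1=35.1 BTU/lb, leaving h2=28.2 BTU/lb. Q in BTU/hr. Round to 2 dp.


Q = 4.5 * 8044 * (35.1 - 28.2) = 249766.20 BTU/hr

249766.20 BTU/hr


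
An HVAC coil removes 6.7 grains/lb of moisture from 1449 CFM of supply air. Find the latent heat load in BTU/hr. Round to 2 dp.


Q = 0.68 * 1449 * 6.7 = 6601.64 BTU/hr

6601.64 BTU/hr


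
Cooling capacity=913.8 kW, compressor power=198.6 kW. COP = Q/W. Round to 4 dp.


COP = 913.8 / 198.6 = 4.6012

4.6012


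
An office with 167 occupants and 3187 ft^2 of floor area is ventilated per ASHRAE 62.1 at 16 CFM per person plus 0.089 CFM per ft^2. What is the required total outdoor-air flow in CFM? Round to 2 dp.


Total = 167*16 + 3187*0.089 = 2955.64 CFM

2955.64 CFM


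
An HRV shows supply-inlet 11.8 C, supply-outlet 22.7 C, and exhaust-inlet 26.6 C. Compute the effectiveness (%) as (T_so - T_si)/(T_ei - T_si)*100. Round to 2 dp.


eff = (22.7-11.8)/(26.6-11.8)*100 = 73.65 %

73.65 %


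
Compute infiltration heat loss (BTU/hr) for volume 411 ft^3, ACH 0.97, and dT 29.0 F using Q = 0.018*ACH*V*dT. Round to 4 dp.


Q = 0.018 * 0.97 * 411 * 29.0 = 208.1057 BTU/hr

208.1057 BTU/hr


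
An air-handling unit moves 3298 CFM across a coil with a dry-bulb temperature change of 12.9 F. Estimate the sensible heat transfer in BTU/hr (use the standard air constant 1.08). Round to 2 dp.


Q = 1.08 * 3298 * 12.9 = 45947.74 BTU/hr

45947.74 BTU/hr


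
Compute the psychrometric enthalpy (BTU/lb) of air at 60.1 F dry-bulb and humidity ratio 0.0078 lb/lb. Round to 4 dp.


h = 0.24*60.1 + 0.0078*(1061+0.444*60.1) = 22.9079 BTU/lb

22.9079 BTU/lb


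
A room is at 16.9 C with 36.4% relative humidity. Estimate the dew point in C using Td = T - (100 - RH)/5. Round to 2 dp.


Td = 16.9 - (100-36.4)/5 = 4.18 C

4.18 C


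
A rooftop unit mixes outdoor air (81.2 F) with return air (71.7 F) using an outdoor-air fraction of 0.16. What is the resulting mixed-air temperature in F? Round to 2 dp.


T_mix = 0.16*81.2 + 0.84*71.7 = 73.22 F

73.22 F


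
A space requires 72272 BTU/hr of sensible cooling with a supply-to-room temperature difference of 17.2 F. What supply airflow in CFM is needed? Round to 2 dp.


CFM = 72272 / (1.08 * 17.2) = 3890.61

3890.61 CFM


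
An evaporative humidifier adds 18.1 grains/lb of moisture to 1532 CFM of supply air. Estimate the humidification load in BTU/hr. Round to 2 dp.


Q = 0.68 * 1532 * 18.1 = 18855.86 BTU/hr

18855.86 BTU/hr


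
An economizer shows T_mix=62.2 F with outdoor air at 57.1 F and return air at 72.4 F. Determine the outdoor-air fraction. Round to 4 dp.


frac = (62.2 - 72.4) / (57.1 - 72.4) = 0.6667

0.6667


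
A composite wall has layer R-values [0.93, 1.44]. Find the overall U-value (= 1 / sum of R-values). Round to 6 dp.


R_total = 0.93 + 1.44 = 2.37
U = 1/2.37 = 0.421941

0.421941


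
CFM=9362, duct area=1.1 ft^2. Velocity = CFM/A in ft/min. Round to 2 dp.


V = 9362 / 1.1 = 8510.91 ft/min

8510.91 ft/min


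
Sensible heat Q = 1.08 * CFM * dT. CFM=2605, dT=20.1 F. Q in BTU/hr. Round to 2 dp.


Q = 1.08 * 2605 * 20.1 = 56549.34 BTU/hr

56549.34 BTU/hr


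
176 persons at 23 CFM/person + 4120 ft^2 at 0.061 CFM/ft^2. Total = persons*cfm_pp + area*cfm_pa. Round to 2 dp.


Total = 176*23 + 4120*0.061 = 4299.32 CFM

4299.32 CFM


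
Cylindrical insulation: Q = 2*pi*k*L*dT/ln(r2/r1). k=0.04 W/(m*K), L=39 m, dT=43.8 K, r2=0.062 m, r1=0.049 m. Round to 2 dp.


Q = 2*pi*0.04*39*43.8/ln(0.062/0.049) = 1824.44 W

1824.44 W


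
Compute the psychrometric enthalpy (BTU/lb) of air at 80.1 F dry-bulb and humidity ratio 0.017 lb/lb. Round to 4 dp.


h = 0.24*80.1 + 0.017*(1061+0.444*80.1) = 37.8656 BTU/lb

37.8656 BTU/lb


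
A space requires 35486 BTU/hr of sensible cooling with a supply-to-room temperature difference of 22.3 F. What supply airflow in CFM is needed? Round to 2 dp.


CFM = 35486 / (1.08 * 22.3) = 1473.43

1473.43 CFM


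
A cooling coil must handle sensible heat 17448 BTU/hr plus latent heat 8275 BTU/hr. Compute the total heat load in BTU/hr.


Qt = 17448 + 8275 = 25723 BTU/hr

25723 BTU/hr


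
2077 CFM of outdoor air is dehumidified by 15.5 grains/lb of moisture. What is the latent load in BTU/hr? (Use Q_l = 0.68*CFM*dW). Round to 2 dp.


Q = 0.68 * 2077 * 15.5 = 21891.58 BTU/hr

21891.58 BTU/hr


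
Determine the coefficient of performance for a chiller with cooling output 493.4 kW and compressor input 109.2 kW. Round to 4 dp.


COP = 493.4 / 109.2 = 4.5183

4.5183


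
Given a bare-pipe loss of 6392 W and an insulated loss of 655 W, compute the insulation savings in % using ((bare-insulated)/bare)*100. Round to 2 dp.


Savings = ((6392-655)/6392)*100 = 89.75 %

89.75 %


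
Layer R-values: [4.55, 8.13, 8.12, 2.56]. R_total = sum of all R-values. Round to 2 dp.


R_total = 4.55 + 8.13 + 8.12 + 2.56 = 23.36

23.36


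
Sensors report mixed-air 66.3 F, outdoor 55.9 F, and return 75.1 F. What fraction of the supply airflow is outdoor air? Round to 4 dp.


frac = (66.3 - 75.1) / (55.9 - 75.1) = 0.4583

0.4583


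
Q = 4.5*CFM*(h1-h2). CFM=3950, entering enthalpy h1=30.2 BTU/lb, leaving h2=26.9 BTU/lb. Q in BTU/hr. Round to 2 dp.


Q = 4.5 * 3950 * (30.2 - 26.9) = 58657.50 BTU/hr

58657.50 BTU/hr


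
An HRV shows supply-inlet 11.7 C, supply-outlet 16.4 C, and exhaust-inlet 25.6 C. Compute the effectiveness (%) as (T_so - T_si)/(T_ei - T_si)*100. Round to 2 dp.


eff = (16.4-11.7)/(25.6-11.7)*100 = 33.81 %

33.81 %


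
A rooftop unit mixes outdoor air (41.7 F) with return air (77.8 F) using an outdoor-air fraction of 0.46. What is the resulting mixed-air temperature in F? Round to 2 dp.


T_mix = 0.46*41.7 + 0.54*77.8 = 61.19 F

61.19 F


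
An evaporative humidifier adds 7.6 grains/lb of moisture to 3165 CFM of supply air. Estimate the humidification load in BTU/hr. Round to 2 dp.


Q = 0.68 * 3165 * 7.6 = 16356.72 BTU/hr

16356.72 BTU/hr


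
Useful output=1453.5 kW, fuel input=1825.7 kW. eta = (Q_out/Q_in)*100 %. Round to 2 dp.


eta = (1453.5/1825.7)*100 = 79.61 %

79.61 %


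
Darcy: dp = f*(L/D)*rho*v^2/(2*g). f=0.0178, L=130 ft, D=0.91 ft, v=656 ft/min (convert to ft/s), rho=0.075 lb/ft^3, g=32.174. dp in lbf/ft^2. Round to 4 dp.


v_fps = 656/60 = 10.9333 ft/s
dp = 0.0178*(130/0.91)*0.075*10.9333^2/(2*32.174) = 0.3543 lbf/ft^2

0.3543 lbf/ft^2


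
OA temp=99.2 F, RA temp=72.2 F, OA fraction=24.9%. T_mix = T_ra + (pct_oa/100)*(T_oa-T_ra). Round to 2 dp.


T_mix = 72.2 + (24.9/100)*(99.2-72.2) = 78.92 F

78.92 F
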